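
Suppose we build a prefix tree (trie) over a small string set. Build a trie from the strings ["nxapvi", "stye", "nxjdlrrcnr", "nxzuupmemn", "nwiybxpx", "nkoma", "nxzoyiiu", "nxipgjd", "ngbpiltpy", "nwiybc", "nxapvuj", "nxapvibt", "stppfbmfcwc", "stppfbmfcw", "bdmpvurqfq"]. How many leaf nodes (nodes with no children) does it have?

13

A leaf is a node with no children — equivalently, the end of a word that is not a proper prefix of any other stored word.
Those words: "bdmpvurqfq", "ngbpiltpy", "nkoma", "nwiybc", "nwiybxpx", "nxapvibt", "nxapvuj", "nxipgjd", "nxjdlrrcnr", "nxzoyiiu", "nxzuupmemn", "stppfbmfcwc", "stye"
Leaf count: 13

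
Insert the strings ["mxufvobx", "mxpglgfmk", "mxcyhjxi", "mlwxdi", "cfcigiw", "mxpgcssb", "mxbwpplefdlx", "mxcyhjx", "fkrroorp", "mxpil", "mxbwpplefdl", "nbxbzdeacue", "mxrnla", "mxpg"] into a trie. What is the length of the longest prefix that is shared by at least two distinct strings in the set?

Equivalently: take the maximum, over all pairs, of their longest common prefix length.
e.g. "mxbwpplefdl" and "mxbwpplefdlx" share the prefix "mxbwpplefdl" of length 11; no pair shares a longer one.
Longest shared-prefix length: 11

11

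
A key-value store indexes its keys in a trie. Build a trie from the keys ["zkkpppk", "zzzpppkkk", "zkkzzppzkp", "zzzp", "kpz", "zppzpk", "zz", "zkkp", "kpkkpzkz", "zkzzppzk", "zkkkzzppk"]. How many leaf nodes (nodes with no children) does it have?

8

A leaf is a node with no children — equivalently, the end of a word that is not a proper prefix of any other stored word.
Those words: "kpkkpzkz", "kpz", "zkkkzzppk", "zkkpppk", "zkkzzppzkp", "zkzzppzk", "zppzpk", "zzzpppkkk"
Leaf count: 8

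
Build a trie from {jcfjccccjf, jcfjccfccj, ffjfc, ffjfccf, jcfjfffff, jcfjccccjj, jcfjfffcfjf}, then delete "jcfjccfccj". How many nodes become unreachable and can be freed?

Walk "jcfjccfccj" from the leaf back toward the root, removing each node that no remaining word uses.
The suffix "fccj" (4 nodes) is used only by "jcfjccfccj"; the node for "jcfjcc" still has the child "c", so pruning stops there.
Nodes removed: 4

4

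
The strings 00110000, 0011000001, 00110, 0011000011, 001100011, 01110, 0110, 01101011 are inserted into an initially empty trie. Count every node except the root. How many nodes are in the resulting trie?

23

Insert word by word; a character creates a node only if that edge doesn't already exist:
  "00110000" → 8 new (0, 0, 1, 1, 0, 0, 0, 0)
  "0011000001" → prefix "00110000" already present; 2 new (0, 1)
  "00110" → prefix "00110" already present; 0 new (none)
  "0011000011" → prefix "00110000" already present; 2 new (1, 1)
  "001100011" → prefix "0011000" already present; 2 new (1, 1)
  "01110" → prefix "0" already present; 4 new (1, 1, 1, 0)
  "0110" → prefix "011" already present; 1 new (0)
  "01101011" → prefix "0110" already present; 4 new (1, 0, 1, 1)
Total nodes = 8 + 2 + 0 + 2 + 2 + 4 + 1 + 4 = 23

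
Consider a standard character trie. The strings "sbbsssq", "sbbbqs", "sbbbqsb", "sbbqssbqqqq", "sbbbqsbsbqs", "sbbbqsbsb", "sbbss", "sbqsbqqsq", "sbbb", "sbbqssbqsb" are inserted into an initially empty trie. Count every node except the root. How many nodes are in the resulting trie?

Trie structure (* marks end of a word):
(root)
└─ s
   └─ b
      ├─ b
      │  ├─ b *
      │  │  └─ q
      │  │     └─ s *
      │  │        └─ b *
      │  │           └─ s
      │  │              └─ b *
      │  │                 └─ q
      │  │                    └─ s *
      │  ├─ q
      │  │  └─ s
      │  │     └─ s
      │  │        └─ b
      │  │           └─ q
      │  │              ├─ q
      │  │              │  └─ q
      │  │              │     └─ q *
      │  │              └─ s
      │  │                 └─ b *
      │  └─ s
      │     └─ s *
      │        └─ s
      │           └─ q *
      └─ q
         └─ s
            └─ b
               └─ q
                  └─ q
                     └─ s
                        └─ q *
Counting every labelled node above: 32.

32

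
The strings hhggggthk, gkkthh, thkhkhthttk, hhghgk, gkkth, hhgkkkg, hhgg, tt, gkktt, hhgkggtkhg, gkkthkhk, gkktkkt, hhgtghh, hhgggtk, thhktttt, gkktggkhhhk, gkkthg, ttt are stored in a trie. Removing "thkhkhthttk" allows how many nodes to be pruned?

9

Walk "thkhkhthttk" from the leaf back toward the root, removing each node that no remaining word uses.
The suffix "khkhthttk" (9 nodes) is used only by "thkhkhthttk"; the node for "th" still has the child "h", so pruning stops there.
Nodes removed: 9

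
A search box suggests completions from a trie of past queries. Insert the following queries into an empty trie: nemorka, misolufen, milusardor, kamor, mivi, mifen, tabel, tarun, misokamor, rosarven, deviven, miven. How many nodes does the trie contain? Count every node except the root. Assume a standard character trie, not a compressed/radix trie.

Trace insertions, counting only characters that open a new branch:
  "nemorka" → 7 new (n, e, m, o, r, k, a)
  "misolufen" → 9 new (m, i, s, o, l, u, f, e, n)
  "milusardor" → prefix "mi" already present; 8 new (l, u, s, a, r, d, o, r)
  "kamor" → 5 new (k, a, m, o, r)
  "mivi" → prefix "mi" already present; 2 new (v, i)
  "mifen" → prefix "mi" already present; 3 new (f, e, n)
  "tabel" → 5 new (t, a, b, e, l)
  "tarun" → prefix "ta" already present; 3 new (r, u, n)
  "misokamor" → prefix "miso" already present; 5 new (k, a, m, o, r)
  "rosarven" → 8 new (r, o, s, a, r, v, e, n)
  "deviven" → 7 new (d, e, v, i, v, e, n)
  "miven" → prefix "miv" already present; 2 new (e, n)
Total nodes = 7 + 9 + 8 + 5 + 2 + 3 + 5 + 3 + 5 + 8 + 7 + 2 = 64

64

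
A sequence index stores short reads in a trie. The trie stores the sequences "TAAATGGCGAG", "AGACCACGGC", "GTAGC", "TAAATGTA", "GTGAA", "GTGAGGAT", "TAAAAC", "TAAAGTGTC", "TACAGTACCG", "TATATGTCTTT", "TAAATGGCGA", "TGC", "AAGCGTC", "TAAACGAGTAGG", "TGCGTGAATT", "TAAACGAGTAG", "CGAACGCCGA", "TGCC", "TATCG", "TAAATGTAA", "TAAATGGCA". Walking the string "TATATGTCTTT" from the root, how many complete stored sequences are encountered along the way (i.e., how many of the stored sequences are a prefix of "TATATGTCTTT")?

1

Walk "TATATGTCTTT" from the root; an end-of-word marker is hit whenever a stored word is a prefix of "TATATGTCTTT".
Prefixes of the query that are stored words: "TATATGTCTTT"
Count: 1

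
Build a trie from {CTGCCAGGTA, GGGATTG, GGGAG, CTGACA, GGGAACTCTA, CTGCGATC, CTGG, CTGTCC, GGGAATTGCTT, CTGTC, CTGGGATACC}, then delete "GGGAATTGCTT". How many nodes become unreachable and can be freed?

6

After clearing the end-marker at "GGGAATTGCTT", prune upward until reaching a node still needed by another word.
The suffix "TTGCTT" (6 nodes) is used only by "GGGAATTGCTT"; the node for "GGGAA" still has the child "C", so pruning stops there.
Nodes removed: 6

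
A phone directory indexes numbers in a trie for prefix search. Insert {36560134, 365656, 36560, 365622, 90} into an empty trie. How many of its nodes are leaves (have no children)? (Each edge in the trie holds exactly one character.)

Leaves are exactly the stored words that no other stored word extends.
Those words: "36560134", "365622", "365656", "90"
Leaf count: 4

4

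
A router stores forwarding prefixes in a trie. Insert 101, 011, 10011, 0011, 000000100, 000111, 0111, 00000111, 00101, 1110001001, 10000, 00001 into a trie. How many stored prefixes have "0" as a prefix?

8

Filter for entries beginning with "0":
Matches: "000000100", "00000111", "00001", "000111", "00101", "0011", "011", "0111"
Count: 8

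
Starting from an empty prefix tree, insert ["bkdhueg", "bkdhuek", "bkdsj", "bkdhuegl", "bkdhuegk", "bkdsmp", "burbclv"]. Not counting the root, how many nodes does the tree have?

For each word, the new-node count is its length minus the longest prefix already in the trie:
  "bkdhueg" → 7 new (b, k, d, h, u, e, g)
  "bkdhuek" → prefix "bkdhue" already present; 1 new (k)
  "bkdsj" → prefix "bkd" already present; 2 new (s, j)
  "bkdhuegl" → prefix "bkdhueg" already present; 1 new (l)
  "bkdhuegk" → prefix "bkdhueg" already present; 1 new (k)
  "bkdsmp" → prefix "bkds" already present; 2 new (m, p)
  "burbclv" → prefix "b" already present; 6 new (u, r, b, c, l, v)
Total nodes = 7 + 1 + 2 + 1 + 1 + 2 + 6 = 20

20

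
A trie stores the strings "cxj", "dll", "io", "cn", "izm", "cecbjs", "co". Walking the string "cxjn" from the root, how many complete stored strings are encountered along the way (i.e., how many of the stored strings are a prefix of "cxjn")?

1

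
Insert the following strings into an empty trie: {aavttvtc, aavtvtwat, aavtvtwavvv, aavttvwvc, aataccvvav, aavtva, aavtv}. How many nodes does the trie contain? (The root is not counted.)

Insert word by word; a character creates a node only if that edge doesn't already exist:
  "aavttvtc" → 8 new (a, a, v, t, t, v, t, c)
  "aavtvtwat" → prefix "aavt" already present; 5 new (v, t, w, a, t)
  "aavtvtwavvv" → prefix "aavtvtwa" already present; 3 new (v, v, v)
  "aavttvwvc" → prefix "aavttv" already present; 3 new (w, v, c)
  "aataccvvav" → prefix "aa" already present; 8 new (t, a, c, c, v, v, a, v)
  "aavtva" → prefix "aavtv" already present; 1 new (a)
  "aavtv" → prefix "aavtv" already present; 0 new (none)
Total nodes = 8 + 5 + 3 + 3 + 8 + 1 + 0 = 28

28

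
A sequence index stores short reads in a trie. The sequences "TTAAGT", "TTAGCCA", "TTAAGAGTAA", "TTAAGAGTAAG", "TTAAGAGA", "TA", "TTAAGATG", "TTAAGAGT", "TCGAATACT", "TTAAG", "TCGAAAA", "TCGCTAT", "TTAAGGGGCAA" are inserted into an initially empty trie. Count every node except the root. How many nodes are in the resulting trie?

40

For each word, the new-node count is its length minus the longest prefix already in the trie:
  "TTAAGT" → 6 new (T, T, A, A, G, T)
  "TTAGCCA" → prefix "TTA" already present; 4 new (G, C, C, A)
  "TTAAGAGTAA" → prefix "TTAAG" already present; 5 new (A, G, T, A, A)
  "TTAAGAGTAAG" → prefix "TTAAGAGTAA" already present; 1 new (G)
  "TTAAGAGA" → prefix "TTAAGAG" already present; 1 new (A)
  "TA" → prefix "T" already present; 1 new (A)
  "TTAAGATG" → prefix "TTAAGA" already present; 2 new (T, G)
  "TTAAGAGT" → prefix "TTAAGAGT" already present; 0 new (none)
  "TCGAATACT" → prefix "T" already present; 8 new (C, G, A, A, T, A, C, T)
  "TTAAG" → prefix "TTAAG" already present; 0 new (none)
  "TCGAAAA" → prefix "TCGAA" already present; 2 new (A, A)
  "TCGCTAT" → prefix "TCG" already present; 4 new (C, T, A, T)
  "TTAAGGGGCAA" → prefix "TTAAG" already present; 6 new (G, G, G, C, A, A)
Total nodes = 6 + 4 + 5 + 1 + 1 + 1 + 2 + 0 + 8 + 0 + 2 + 4 + 6 = 40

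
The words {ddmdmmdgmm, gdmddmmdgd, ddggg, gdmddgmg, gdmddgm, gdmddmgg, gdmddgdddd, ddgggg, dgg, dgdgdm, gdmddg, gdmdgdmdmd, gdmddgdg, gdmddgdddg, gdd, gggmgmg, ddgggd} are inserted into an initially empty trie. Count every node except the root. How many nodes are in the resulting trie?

Insert word by word; a character creates a node only if that edge doesn't already exist:
  "ddmdmmdgmm" → 10 new (d, d, m, d, m, m, d, g, m, m)
  "gdmddmmdgd" → 10 new (g, d, m, d, d, m, m, d, g, d)
  "ddggg" → prefix "dd" already present; 3 new (g, g, g)
  "gdmddgmg" → prefix "gdmdd" already present; 3 new (g, m, g)
  "gdmddgm" → prefix "gdmddgm" already present; 0 new (none)
  "gdmddmgg" → prefix "gdmddm" already present; 2 new (g, g)
  "gdmddgdddd" → prefix "gdmddg" already present; 4 new (d, d, d, d)
  "ddgggg" → prefix "ddggg" already present; 1 new (g)
  "dgg" → prefix "d" already present; 2 new (g, g)
  "dgdgdm" → prefix "dg" already present; 4 new (d, g, d, m)
  "gdmddg" → prefix "gdmddg" already present; 0 new (none)
  "gdmdgdmdmd" → prefix "gdmd" already present; 6 new (g, d, m, d, m, d)
  "gdmddgdg" → prefix "gdmddgd" already present; 1 new (g)
  "gdmddgdddg" → prefix "gdmddgddd" already present; 1 new (g)
  "gdd" → prefix "gd" already present; 1 new (d)
  "gggmgmg" → prefix "g" already present; 6 new (g, g, m, g, m, g)
  "ddgggd" → prefix "ddggg" already present; 1 new (d)
Total nodes = 10 + 10 + 3 + 3 + 0 + 2 + 4 + 1 + 2 + 4 + 0 + 6 + 1 + 1 + 1 + 6 + 1 = 55

55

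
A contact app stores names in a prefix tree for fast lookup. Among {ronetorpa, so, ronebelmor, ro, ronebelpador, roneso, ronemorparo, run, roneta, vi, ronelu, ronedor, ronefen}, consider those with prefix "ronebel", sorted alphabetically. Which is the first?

ronebelmor

Words with prefix "ronebel", in lexicographic order: "ronebelmor", "ronebelpador"
Position 1: ronebelmor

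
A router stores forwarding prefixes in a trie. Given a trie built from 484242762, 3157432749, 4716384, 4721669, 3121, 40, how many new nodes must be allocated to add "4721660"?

1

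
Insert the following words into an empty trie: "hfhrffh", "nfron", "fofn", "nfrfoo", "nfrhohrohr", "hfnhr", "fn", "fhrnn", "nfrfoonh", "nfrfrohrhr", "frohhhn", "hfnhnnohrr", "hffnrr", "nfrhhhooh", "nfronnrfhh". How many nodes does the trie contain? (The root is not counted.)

68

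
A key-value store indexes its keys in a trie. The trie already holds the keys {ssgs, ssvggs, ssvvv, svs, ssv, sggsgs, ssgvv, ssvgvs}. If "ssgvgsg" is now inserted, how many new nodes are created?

3

Walking "ssgvgsg" from the root, the first 4 characters ("ssgv") follow existing edges; "g" is the first miss.
So 7 − 4 = 3 new nodes.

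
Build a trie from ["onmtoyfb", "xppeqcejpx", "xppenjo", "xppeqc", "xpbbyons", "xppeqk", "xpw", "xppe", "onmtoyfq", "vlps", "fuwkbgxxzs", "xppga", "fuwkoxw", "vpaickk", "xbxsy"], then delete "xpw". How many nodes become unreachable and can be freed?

1

After clearing the end-marker at "xpw", prune upward until reaching a node still needed by another word.
The suffix "w" (1 node) is used only by "xpw"; the node for "xp" still has the child "p", so pruning stops there.
Nodes removed: 1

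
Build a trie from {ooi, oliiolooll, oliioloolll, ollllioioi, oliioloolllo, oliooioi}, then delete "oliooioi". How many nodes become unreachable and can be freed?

Walk "oliooioi" from the leaf back toward the root, removing each node that no remaining word uses.
The suffix "ooioi" (5 nodes) is used only by "oliooioi"; the node for "oli" still has the child "i", so pruning stops there.
Nodes removed: 5

5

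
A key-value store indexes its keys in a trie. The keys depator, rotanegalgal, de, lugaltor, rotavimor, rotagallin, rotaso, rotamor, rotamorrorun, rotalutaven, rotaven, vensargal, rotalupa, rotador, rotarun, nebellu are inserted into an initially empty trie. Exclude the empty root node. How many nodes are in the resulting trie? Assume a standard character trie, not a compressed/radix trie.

81

For each word, the new-node count is its length minus the longest prefix already in the trie:
  "depator" → 7 new (d, e, p, a, t, o, r)
  "rotanegalgal" → 12 new (r, o, t, a, n, e, g, a, l, g, a, l)
  "de" → prefix "de" already present; 0 new (none)
  "lugaltor" → 8 new (l, u, g, a, l, t, o, r)
  "rotavimor" → prefix "rota" already present; 5 new (v, i, m, o, r)
  "rotagallin" → prefix "rota" already present; 6 new (g, a, l, l, i, n)
  "rotaso" → prefix "rota" already present; 2 new (s, o)
  "rotamor" → prefix "rota" already present; 3 new (m, o, r)
  "rotamorrorun" → prefix "rotamor" already present; 5 new (r, o, r, u, n)
  "rotalutaven" → prefix "rota" already present; 7 new (l, u, t, a, v, e, n)
  "rotaven" → prefix "rotav" already present; 2 new (e, n)
  "vensargal" → 9 new (v, e, n, s, a, r, g, a, l)
  "rotalupa" → prefix "rotalu" already present; 2 new (p, a)
  "rotador" → prefix "rota" already present; 3 new (d, o, r)
  "rotarun" → prefix "rota" already present; 3 new (r, u, n)
  "nebellu" → 7 new (n, e, b, e, l, l, u)
Total nodes = 7 + 12 + 0 + 8 + 5 + 6 + 2 + 3 + 5 + 7 + 2 + 9 + 2 + 3 + 3 + 7 = 81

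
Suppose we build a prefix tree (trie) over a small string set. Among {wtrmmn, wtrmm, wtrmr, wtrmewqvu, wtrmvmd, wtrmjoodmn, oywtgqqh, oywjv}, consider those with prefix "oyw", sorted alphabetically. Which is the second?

Words with prefix "oyw", in lexicographic order: "oywjv", "oywtgqqh"
Position 2: oywtgqqh

oywtgqqh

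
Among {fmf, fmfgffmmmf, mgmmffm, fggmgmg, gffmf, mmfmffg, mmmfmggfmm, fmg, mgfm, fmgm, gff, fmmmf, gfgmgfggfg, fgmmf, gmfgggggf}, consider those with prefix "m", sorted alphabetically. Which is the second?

DFS of the "m" subtree visits, in order: "mgfm", "mgmmffm", "mmfmffg", "mmmfmggfmm"
Position 2: mgmmffm

mgmmffm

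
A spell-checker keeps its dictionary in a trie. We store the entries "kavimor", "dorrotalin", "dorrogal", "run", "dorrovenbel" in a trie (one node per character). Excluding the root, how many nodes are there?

Trie structure (* marks end of a word):
(root)
├─ d
│  └─ o
│     └─ r
│        └─ r
│           └─ o
│              ├─ g
│              │  └─ a
│              │     └─ l *
│              ├─ t
│              │  └─ a
│              │     └─ l
│              │        └─ i
│              │           └─ n *
│              └─ v
│                 └─ e
│                    └─ n
│                       └─ b
│                          └─ e
│                             └─ l *
├─ k
│  └─ a
│     └─ v
│        └─ i
│           └─ m
│              └─ o
│                 └─ r *
└─ r
   └─ u
      └─ n *
Counting every labelled node above: 29.

29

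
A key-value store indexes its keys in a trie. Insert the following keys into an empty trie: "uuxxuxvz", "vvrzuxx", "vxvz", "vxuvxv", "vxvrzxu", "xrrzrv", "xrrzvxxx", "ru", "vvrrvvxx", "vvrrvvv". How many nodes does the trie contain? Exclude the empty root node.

Count nodes per top-level branch (shared prefixes stored once):
  'r'-branch (ru): 2 nodes
  'u'-branch (uuxxuxvz): 8 nodes
  'v'-branch (vvrrvvv, vvrrvvxx, vvrzuxx, vxuvxv, vxvrzxu, vxvz): 24 nodes
  'x'-branch (xrrzrv, xrrzvxxx): 10 nodes
Sum: 44

44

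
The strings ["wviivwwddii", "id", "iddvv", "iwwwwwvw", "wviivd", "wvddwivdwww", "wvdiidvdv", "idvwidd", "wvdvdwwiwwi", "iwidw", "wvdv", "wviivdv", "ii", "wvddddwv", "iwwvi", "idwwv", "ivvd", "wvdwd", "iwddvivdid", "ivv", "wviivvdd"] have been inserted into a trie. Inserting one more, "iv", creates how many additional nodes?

0

Every character of "iv" already lies on an existing path (it is a prefix of some stored word).
No new nodes are needed: 0.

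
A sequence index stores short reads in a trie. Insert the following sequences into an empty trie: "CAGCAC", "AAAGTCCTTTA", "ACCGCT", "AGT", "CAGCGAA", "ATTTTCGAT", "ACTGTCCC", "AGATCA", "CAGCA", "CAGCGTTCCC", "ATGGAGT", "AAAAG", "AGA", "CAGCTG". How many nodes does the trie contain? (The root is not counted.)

Count nodes per top-level branch (shared prefixes stored once):
  'A'-branch (AAAAG, AAAGTCCTTTA, ACCGCT, ACTGTCCC, AGA, AGATCA, AGT, ATGGAGT, ATTTTCGAT): 43 nodes
  'C'-branch (CAGCA, CAGCAC, CAGCGAA, CAGCGTTCCC, CAGCTG): 16 nodes
Sum: 59

59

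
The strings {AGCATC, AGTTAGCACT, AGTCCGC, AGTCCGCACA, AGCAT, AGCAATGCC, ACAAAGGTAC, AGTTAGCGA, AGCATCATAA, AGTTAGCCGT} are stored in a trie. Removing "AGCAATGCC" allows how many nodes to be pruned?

A node on "AGCAATGCC"'s path can go only if nothing else ends at it or branches off below it.
The suffix "ATGCC" (5 nodes) is used only by "AGCAATGCC"; the node for "AGCA" still has the child "T", so pruning stops there.
Nodes removed: 5

5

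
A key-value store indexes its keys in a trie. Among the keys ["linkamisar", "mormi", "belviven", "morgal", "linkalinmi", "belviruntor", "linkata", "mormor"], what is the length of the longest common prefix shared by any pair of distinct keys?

5

Equivalently: take the maximum, over all pairs, of their longest common prefix length.
e.g. "belviruntor" and "belviven" share the prefix "belvi" of length 5; no pair shares a longer one.
Longest shared-prefix length: 5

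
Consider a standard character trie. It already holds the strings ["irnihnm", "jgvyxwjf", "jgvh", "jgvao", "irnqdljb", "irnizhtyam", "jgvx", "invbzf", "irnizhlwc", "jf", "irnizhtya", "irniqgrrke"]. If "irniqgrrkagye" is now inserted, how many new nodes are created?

4

"irniqgrrk" is already a path in the trie; the remaining "agye" must be added.
Each of the 4 remaining characters creates one node.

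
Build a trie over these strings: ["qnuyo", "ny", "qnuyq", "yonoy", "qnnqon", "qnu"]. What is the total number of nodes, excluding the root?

17

For each word, the new-node count is its length minus the longest prefix already in the trie:
  "qnuyo" → 5 new (q, n, u, y, o)
  "ny" → 2 new (n, y)
  "qnuyq" → prefix "qnuy" already present; 1 new (q)
  "yonoy" → 5 new (y, o, n, o, y)
  "qnnqon" → prefix "qn" already present; 4 new (n, q, o, n)
  "qnu" → prefix "qnu" already present; 0 new (none)
Total nodes = 5 + 2 + 1 + 5 + 4 + 0 = 17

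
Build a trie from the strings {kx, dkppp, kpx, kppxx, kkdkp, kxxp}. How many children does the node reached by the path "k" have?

3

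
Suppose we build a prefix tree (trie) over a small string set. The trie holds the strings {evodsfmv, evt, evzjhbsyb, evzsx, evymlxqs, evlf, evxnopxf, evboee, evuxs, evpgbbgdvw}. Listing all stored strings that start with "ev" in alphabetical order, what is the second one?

DFS of the "ev" subtree visits, in order: "evboee", "evlf", "evodsfmv", "evpgbbgdvw", "evt", "evuxs", "evxnopxf", "evymlxqs", "evzjhbsyb", "evzsx"
Position 2: evlf

evlf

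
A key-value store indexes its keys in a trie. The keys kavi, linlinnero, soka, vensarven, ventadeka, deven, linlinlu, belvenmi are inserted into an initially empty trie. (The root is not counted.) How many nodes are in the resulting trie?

48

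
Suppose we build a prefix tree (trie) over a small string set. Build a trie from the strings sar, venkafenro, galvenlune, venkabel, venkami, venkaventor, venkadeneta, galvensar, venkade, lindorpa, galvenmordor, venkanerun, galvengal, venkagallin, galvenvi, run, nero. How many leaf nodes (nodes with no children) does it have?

16

A leaf is a node with no children — equivalently, the end of a word that is not a proper prefix of any other stored word.
Those words: "galvengal", "galvenlune", "galvenmordor", "galvensar", "galvenvi", "lindorpa", "nero", "run", "sar", "venkabel", "venkadeneta", "venkafenro", "venkagallin", "venkami", "venkanerun", "venkaventor"
Leaf count: 16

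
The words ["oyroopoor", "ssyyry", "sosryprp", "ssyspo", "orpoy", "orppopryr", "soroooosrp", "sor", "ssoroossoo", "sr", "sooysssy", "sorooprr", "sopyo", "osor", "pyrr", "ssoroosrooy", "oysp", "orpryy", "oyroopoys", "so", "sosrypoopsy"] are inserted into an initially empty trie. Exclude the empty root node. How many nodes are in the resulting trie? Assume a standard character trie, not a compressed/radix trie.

Trace insertions, counting only characters that open a new branch:
  "oyroopoor" → 9 new (o, y, r, o, o, p, o, o, r)
  "ssyyry" → 6 new (s, s, y, y, r, y)
  "sosryprp" → prefix "s" already present; 7 new (o, s, r, y, p, r, p)
  "ssyspo" → prefix "ssy" already present; 3 new (s, p, o)
  "orpoy" → prefix "o" already present; 4 new (r, p, o, y)
  "orppopryr" → prefix "orp" already present; 6 new (p, o, p, r, y, r)
  "soroooosrp" → prefix "so" already present; 8 new (r, o, o, o, o, s, r, p)
  "sor" → prefix "sor" already present; 0 new (none)
  "ssoroossoo" → prefix "ss" already present; 8 new (o, r, o, o, s, s, o, o)
  "sr" → prefix "s" already present; 1 new (r)
  "sooysssy" → prefix "so" already present; 6 new (o, y, s, s, s, y)
  "sorooprr" → prefix "soroo" already present; 3 new (p, r, r)
  "sopyo" → prefix "so" already present; 3 new (p, y, o)
  "osor" → prefix "o" already present; 3 new (s, o, r)
  "pyrr" → 4 new (p, y, r, r)
  "ssoroosrooy" → prefix "ssoroos" already present; 4 new (r, o, o, y)
  "oysp" → prefix "oy" already present; 2 new (s, p)
  "orpryy" → prefix "orp" already present; 3 new (r, y, y)
  "oyroopoys" → prefix "oyroopo" already present; 2 new (y, s)
  "so" → prefix "so" already present; 0 new (none)
  "sosrypoopsy" → prefix "sosryp" already present; 5 new (o, o, p, s, y)
Total nodes = 9 + 6 + 7 + 3 + 4 + 6 + 8 + 0 + 8 + 1 + 6 + 3 + 3 + 3 + 4 + 4 + 2 + 3 + 2 + 0 + 5 = 87

87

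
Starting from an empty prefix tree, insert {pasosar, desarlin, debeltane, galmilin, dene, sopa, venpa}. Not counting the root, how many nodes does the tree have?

41

Insert word by word; a character creates a node only if that edge doesn't already exist:
  "pasosar" → 7 new (p, a, s, o, s, a, r)
  "desarlin" → 8 new (d, e, s, a, r, l, i, n)
  "debeltane" → prefix "de" already present; 7 new (b, e, l, t, a, n, e)
  "galmilin" → 8 new (g, a, l, m, i, l, i, n)
  "dene" → prefix "de" already present; 2 new (n, e)
  "sopa" → 4 new (s, o, p, a)
  "venpa" → 5 new (v, e, n, p, a)
Total nodes = 7 + 8 + 7 + 8 + 2 + 4 + 5 = 41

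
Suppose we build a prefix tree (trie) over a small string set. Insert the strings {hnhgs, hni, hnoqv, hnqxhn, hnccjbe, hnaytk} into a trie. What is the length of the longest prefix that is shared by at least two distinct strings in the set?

2

Look for the deepest trie node that still has at least two words in its subtree.
e.g. "hnaytk" and "hnccjbe" share the prefix "hn" of length 2; no pair shares a longer one.
Longest shared-prefix length: 2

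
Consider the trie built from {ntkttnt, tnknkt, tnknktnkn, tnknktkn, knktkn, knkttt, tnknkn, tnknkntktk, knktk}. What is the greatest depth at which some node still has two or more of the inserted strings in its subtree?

6

The deepest shared node is where two words last agree before diverging.
"tnknkn" and "tnknkntktk" agree on "tnknkn" (6 characters) before diverging; nothing deeper is shared.
Longest shared-prefix length: 6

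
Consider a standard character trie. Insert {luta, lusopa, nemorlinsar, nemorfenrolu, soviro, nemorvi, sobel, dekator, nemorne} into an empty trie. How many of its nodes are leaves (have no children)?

9

A leaf is a node with no children — equivalently, the end of a word that is not a proper prefix of any other stored word.
Those words: "dekator", "lusopa", "luta", "nemorfenrolu", "nemorlinsar", "nemorne", "nemorvi", "sobel", "soviro"
Leaf count: 9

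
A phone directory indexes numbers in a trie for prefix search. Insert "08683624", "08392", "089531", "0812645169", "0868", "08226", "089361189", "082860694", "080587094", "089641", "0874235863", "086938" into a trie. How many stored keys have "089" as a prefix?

Walk to "089"; the words in its subtree are exactly those with that prefix.
Matches: "089361189", "089531", "089641"
Count: 3

3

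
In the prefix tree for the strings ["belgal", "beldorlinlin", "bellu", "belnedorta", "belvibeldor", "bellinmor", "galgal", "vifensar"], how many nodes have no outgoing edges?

Leaves are exactly the stored words that no other stored word extends.
Those words: "beldorlinlin", "belgal", "bellinmor", "bellu", "belnedorta", "belvibeldor", "galgal", "vifensar"
Leaf count: 8

8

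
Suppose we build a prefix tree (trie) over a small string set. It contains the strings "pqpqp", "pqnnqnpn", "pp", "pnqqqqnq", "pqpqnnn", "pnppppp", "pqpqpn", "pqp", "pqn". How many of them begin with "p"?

Traverse to the node for "p", then collect every word in that subtree.
Matches: "pnppppp", "pnqqqqnq", "pp", "pqn", "pqnnqnpn", "pqp", "pqpqnnn", "pqpqp", "pqpqpn"
Count: 9

9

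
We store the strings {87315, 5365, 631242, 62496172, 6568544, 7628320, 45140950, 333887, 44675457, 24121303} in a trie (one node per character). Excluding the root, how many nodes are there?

64

Insert word by word; a character creates a node only if that edge doesn't already exist:
  "87315" → 5 new (8, 7, 3, 1, 5)
  "5365" → 4 new (5, 3, 6, 5)
  "631242" → 6 new (6, 3, 1, 2, 4, 2)
  "62496172" → prefix "6" already present; 7 new (2, 4, 9, 6, 1, 7, 2)
  "6568544" → prefix "6" already present; 6 new (5, 6, 8, 5, 4, 4)
  "7628320" → 7 new (7, 6, 2, 8, 3, 2, 0)
  "45140950" → 8 new (4, 5, 1, 4, 0, 9, 5, 0)
  "333887" → 6 new (3, 3, 3, 8, 8, 7)
  "44675457" → prefix "4" already present; 7 new (4, 6, 7, 5, 4, 5, 7)
  "24121303" → 8 new (2, 4, 1, 2, 1, 3, 0, 3)
Total nodes = 5 + 4 + 6 + 7 + 6 + 7 + 8 + 6 + 7 + 8 = 64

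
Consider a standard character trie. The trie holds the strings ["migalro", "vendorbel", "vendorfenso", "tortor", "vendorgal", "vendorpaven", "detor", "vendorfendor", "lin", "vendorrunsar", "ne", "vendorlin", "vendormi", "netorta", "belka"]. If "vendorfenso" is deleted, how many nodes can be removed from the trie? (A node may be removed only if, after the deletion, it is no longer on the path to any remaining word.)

A node on "vendorfenso"'s path can go only if nothing else ends at it or branches off below it.
The suffix "so" (2 nodes) is used only by "vendorfenso"; the node for "vendorfen" still has the child "d", so pruning stops there.
Nodes removed: 2

2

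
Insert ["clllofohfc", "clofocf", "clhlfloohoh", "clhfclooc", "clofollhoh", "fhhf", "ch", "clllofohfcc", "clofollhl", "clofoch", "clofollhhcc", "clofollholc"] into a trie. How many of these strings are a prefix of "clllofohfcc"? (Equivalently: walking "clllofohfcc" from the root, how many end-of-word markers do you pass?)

2

Traverse "clllofohfcc" character by character; count nodes along the way that are marked as word ends.
Prefixes of the query that are stored words: "clllofohfc", "clllofohfcc"
Count: 2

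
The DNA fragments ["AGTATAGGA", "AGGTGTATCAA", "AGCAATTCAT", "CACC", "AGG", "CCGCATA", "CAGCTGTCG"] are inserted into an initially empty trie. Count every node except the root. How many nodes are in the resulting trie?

Insert word by word; a character creates a node only if that edge doesn't already exist:
  "AGTATAGGA" → 9 new (A, G, T, A, T, A, G, G, A)
  "AGGTGTATCAA" → prefix "AG" already present; 9 new (G, T, G, T, A, T, C, A, A)
  "AGCAATTCAT" → prefix "AG" already present; 8 new (C, A, A, T, T, C, A, T)
  "CACC" → 4 new (C, A, C, C)
  "AGG" → prefix "AGG" already present; 0 new (none)
  "CCGCATA" → prefix "C" already present; 6 new (C, G, C, A, T, A)
  "CAGCTGTCG" → prefix "CA" already present; 7 new (G, C, T, G, T, C, G)
Total nodes = 9 + 9 + 8 + 4 + 0 + 6 + 7 = 43

43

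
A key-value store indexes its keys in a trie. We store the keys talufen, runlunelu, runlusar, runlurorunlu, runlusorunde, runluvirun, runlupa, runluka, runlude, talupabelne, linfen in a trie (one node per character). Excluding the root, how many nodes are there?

56

Insert word by word; a character creates a node only if that edge doesn't already exist:
  "talufen" → 7 new (t, a, l, u, f, e, n)
  "runlunelu" → 9 new (r, u, n, l, u, n, e, l, u)
  "runlusar" → prefix "runlu" already present; 3 new (s, a, r)
  "runlurorunlu" → prefix "runlu" already present; 7 new (r, o, r, u, n, l, u)
  "runlusorunde" → prefix "runlus" already present; 6 new (o, r, u, n, d, e)
  "runluvirun" → prefix "runlu" already present; 5 new (v, i, r, u, n)
  "runlupa" → prefix "runlu" already present; 2 new (p, a)
  "runluka" → prefix "runlu" already present; 2 new (k, a)
  "runlude" → prefix "runlu" already present; 2 new (d, e)
  "talupabelne" → prefix "talu" already present; 7 new (p, a, b, e, l, n, e)
  "linfen" → 6 new (l, i, n, f, e, n)
Total nodes = 7 + 9 + 3 + 7 + 6 + 5 + 2 + 2 + 2 + 7 + 6 = 56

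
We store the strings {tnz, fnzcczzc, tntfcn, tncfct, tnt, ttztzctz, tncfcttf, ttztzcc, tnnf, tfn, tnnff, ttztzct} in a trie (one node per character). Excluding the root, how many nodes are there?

34

Trie structure (* marks end of a word):
(root)
├─ f
│  └─ n
│     └─ z
│        └─ c
│           └─ c
│              └─ z
│                 └─ z
│                    └─ c *
└─ t
   ├─ f
   │  └─ n *
   ├─ n
   │  ├─ c
   │  │  └─ f
   │  │     └─ c
   │  │        └─ t *
   │  │           └─ t
   │  │              └─ f *
   │  ├─ n
   │  │  └─ f *
   │  │     └─ f *
   │  ├─ t *
   │  │  └─ f
   │  │     └─ c
   │  │        └─ n *
   │  └─ z *
   └─ t
      └─ z
         └─ t
            └─ z
               └─ c
                  ├─ c *
                  └─ t *
                     └─ z *
Counting every labelled node above: 34.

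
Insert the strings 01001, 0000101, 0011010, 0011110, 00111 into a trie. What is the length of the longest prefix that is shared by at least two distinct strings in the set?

5

Look for the deepest trie node that still has at least two words in its subtree.
"00111" and "0011110" agree on "00111" (5 characters) before diverging; nothing deeper is shared.
Longest shared-prefix length: 5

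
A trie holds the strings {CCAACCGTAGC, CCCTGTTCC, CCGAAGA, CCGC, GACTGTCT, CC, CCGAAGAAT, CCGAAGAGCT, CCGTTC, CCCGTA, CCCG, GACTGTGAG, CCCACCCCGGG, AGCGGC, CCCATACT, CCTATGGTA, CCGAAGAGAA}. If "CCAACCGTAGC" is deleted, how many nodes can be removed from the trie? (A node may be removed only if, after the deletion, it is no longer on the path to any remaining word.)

After clearing the end-marker at "CCAACCGTAGC", prune upward until reaching a node still needed by another word.
The suffix "AACCGTAGC" (9 nodes) is used only by "CCAACCGTAGC"; the node for "CC" still has the child "C", so pruning stops there.
Nodes removed: 9

9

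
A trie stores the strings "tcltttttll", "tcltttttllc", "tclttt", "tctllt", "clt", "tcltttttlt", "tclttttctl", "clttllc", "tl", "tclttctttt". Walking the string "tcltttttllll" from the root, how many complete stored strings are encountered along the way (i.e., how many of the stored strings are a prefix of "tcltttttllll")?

2

Traverse "tcltttttllll" character by character; count nodes along the way that are marked as word ends.
Prefixes of the query that are stored words: "tclttt", "tcltttttll"
Count: 2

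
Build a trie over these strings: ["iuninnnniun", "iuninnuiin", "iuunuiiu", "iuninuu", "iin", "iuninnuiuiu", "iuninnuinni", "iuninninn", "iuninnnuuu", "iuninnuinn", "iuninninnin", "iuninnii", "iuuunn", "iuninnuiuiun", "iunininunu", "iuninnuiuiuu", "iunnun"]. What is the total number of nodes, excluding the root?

53

For each word, the new-node count is its length minus the longest prefix already in the trie:
  "iuninnnniun" → 11 new (i, u, n, i, n, n, n, n, i, u, n)
  "iuninnuiin" → prefix "iuninn" already present; 4 new (u, i, i, n)
  "iuunuiiu" → prefix "iu" already present; 6 new (u, n, u, i, i, u)
  "iuninuu" → prefix "iunin" already present; 2 new (u, u)
  "iin" → prefix "i" already present; 2 new (i, n)
  "iuninnuiuiu" → prefix "iuninnui" already present; 3 new (u, i, u)
  "iuninnuinni" → prefix "iuninnui" already present; 3 new (n, n, i)
  "iuninninn" → prefix "iuninn" already present; 3 new (i, n, n)
  "iuninnnuuu" → prefix "iuninnn" already present; 3 new (u, u, u)
  "iuninnuinn" → prefix "iuninnuinn" already present; 0 new (none)
  "iuninninnin" → prefix "iuninninn" already present; 2 new (i, n)
  "iuninnii" → prefix "iuninni" already present; 1 new (i)
  "iuuunn" → prefix "iuu" already present; 3 new (u, n, n)
  "iuninnuiuiun" → prefix "iuninnuiuiu" already present; 1 new (n)
  "iunininunu" → prefix "iunin" already present; 5 new (i, n, u, n, u)
  "iuninnuiuiuu" → prefix "iuninnuiuiu" already present; 1 new (u)
  "iunnun" → prefix "iun" already present; 3 new (n, u, n)
Total nodes = 11 + 4 + 6 + 2 + 2 + 3 + 3 + 3 + 3 + 0 + 2 + 1 + 3 + 1 + 5 + 1 + 3 = 53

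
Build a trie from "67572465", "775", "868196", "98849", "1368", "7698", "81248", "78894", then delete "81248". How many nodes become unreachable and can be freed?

After clearing the end-marker at "81248", prune upward until reaching a node still needed by another word.
The suffix "1248" (4 nodes) is used only by "81248"; the node for "8" still has the child "6", so pruning stops there.
Nodes removed: 4

4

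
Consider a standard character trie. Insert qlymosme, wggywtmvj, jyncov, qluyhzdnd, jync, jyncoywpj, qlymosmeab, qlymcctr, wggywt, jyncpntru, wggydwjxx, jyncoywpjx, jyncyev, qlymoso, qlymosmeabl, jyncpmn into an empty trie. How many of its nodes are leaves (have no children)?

11

Leaves are exactly the stored words that no other stored word extends.
Those words: "jyncov", "jyncoywpjx", "jyncpmn", "jyncpntru", "jyncyev", "qluyhzdnd", "qlymcctr", "qlymosmeabl", "qlymoso", "wggydwjxx", "wggywtmvj"
Leaf count: 11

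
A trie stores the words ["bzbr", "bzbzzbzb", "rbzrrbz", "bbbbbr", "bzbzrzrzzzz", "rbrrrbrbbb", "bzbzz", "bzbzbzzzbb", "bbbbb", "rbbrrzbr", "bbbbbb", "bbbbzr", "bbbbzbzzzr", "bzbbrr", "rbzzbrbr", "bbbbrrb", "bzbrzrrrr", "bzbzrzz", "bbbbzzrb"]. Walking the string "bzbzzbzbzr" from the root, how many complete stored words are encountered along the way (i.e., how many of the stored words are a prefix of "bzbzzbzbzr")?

Check each prefix of "bzbzzbzbzr" against the stored set — each match is an end-marker on the path.
Prefixes of the query that are stored words: "bzbzz", "bzbzzbzb"
Count: 2

2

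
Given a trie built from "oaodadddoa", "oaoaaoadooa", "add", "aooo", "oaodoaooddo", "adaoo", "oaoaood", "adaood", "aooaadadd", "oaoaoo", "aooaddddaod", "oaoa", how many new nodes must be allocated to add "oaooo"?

2

"oao" is already a path in the trie; the remaining "oo" must be added.
So 5 − 3 = 2 new nodes.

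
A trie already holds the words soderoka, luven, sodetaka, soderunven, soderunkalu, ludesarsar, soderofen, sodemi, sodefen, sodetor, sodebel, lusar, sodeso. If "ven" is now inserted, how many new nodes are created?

3

"ven" shares no prefix with any stored word, so all 3 characters open new nodes.
3 − 0 = 3 new nodes.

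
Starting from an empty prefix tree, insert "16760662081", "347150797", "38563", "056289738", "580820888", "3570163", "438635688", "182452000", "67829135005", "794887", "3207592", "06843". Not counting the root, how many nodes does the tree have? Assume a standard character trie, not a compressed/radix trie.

92

For each word, the new-node count is its length minus the longest prefix already in the trie:
  "16760662081" → 11 new (1, 6, 7, 6, 0, 6, 6, 2, 0, 8, 1)
  "347150797" → 9 new (3, 4, 7, 1, 5, 0, 7, 9, 7)
  "38563" → prefix "3" already present; 4 new (8, 5, 6, 3)
  "056289738" → 9 new (0, 5, 6, 2, 8, 9, 7, 3, 8)
  "580820888" → 9 new (5, 8, 0, 8, 2, 0, 8, 8, 8)
  "3570163" → prefix "3" already present; 6 new (5, 7, 0, 1, 6, 3)
  "438635688" → 9 new (4, 3, 8, 6, 3, 5, 6, 8, 8)
  "182452000" → prefix "1" already present; 8 new (8, 2, 4, 5, 2, 0, 0, 0)
  "67829135005" → 11 new (6, 7, 8, 2, 9, 1, 3, 5, 0, 0, 5)
  "794887" → 6 new (7, 9, 4, 8, 8, 7)
  "3207592" → prefix "3" already present; 6 new (2, 0, 7, 5, 9, 2)
  "06843" → prefix "0" already present; 4 new (6, 8, 4, 3)
Total nodes = 11 + 9 + 4 + 9 + 9 + 6 + 9 + 8 + 11 + 6 + 6 + 4 = 92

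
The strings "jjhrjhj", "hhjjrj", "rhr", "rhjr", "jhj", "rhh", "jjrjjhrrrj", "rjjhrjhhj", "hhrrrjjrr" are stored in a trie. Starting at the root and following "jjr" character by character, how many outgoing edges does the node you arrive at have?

Follow the path "jjr" to its node, then look at its outgoing edges.
Distinct next characters after "jjr": j.
That node has 1 child edge.

1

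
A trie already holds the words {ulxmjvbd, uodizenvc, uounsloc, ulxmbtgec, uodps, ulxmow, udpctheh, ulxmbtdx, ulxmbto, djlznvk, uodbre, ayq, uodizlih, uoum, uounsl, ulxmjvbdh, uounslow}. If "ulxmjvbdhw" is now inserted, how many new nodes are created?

1

Walking "ulxmjvbdhw" from the root, the first 9 characters ("ulxmjvbdh") follow existing edges; "w" is the first miss.
New nodes needed: |"ulxmjvbdhw"| − 9 = 10 − 9 = 1.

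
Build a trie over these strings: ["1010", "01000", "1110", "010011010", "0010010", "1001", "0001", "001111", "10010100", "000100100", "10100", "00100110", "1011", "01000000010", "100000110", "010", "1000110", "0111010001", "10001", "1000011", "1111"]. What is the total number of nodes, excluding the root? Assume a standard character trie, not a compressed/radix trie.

For each word, the new-node count is its length minus the longest prefix already in the trie:
  "1010" → 4 new (1, 0, 1, 0)
  "01000" → 5 new (0, 1, 0, 0, 0)
  "1110" → prefix "1" already present; 3 new (1, 1, 0)
  "010011010" → prefix "0100" already present; 5 new (1, 1, 0, 1, 0)
  "0010010" → prefix "0" already present; 6 new (0, 1, 0, 0, 1, 0)
  "1001" → prefix "10" already present; 2 new (0, 1)
  "0001" → prefix "00" already present; 2 new (0, 1)
  "001111" → prefix "001" already present; 3 new (1, 1, 1)
  "10010100" → prefix "1001" already present; 4 new (0, 1, 0, 0)
  "000100100" → prefix "0001" already present; 5 new (0, 0, 1, 0, 0)
  "10100" → prefix "1010" already present; 1 new (0)
  "00100110" → prefix "001001" already present; 2 new (1, 0)
  "1011" → prefix "101" already present; 1 new (1)
  "01000000010" → prefix "01000" already present; 6 new (0, 0, 0, 0, 1, 0)
  "100000110" → prefix "100" already present; 6 new (0, 0, 0, 1, 1, 0)
  "010" → prefix "010" already present; 0 new (none)
  "1000110" → prefix "1000" already present; 3 new (1, 1, 0)
  "0111010001" → prefix "01" already present; 8 new (1, 1, 0, 1, 0, 0, 0, 1)
  "10001" → prefix "10001" already present; 0 new (none)
  "1000011" → prefix "10000" already present; 2 new (1, 1)
  "1111" → prefix "111" already present; 1 new (1)
Total nodes = 4 + 5 + 3 + 5 + 6 + 2 + 2 + 3 + 4 + 5 + 1 + 2 + 1 + 6 + 6 + 0 + 3 + 8 + 0 + 2 + 1 = 69

69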